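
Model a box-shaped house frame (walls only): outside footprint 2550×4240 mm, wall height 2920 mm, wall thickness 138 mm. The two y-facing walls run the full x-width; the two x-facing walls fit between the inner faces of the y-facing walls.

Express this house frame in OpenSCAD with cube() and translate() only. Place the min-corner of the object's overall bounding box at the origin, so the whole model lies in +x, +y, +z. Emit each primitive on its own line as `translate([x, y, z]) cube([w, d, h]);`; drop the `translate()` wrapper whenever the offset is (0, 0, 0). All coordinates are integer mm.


cube([2550, 138, 2920]);
translate([0, 4102, 0]) cube([2550, 138, 2920]);
translate([0, 138, 0]) cube([138, 3964, 2920]);
translate([2412, 138, 0]) cube([138, 3964, 2920]);


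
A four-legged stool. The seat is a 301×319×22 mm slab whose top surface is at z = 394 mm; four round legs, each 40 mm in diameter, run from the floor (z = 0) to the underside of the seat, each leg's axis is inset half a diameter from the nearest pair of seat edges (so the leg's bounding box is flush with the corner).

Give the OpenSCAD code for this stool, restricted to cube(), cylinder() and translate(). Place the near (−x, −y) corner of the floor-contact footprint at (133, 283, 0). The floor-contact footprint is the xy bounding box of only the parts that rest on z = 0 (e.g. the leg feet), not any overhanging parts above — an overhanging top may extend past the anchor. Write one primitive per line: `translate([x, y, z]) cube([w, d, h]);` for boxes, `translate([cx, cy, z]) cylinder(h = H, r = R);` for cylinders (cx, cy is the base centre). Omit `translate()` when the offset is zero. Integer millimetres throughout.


// leg_h = 394 - 22 = 372
translate([133, 283, 372]) cube([301, 319, 22]);
translate([153, 303, 0]) cylinder(h = 372, r = 20);
translate([414, 303, 0]) cylinder(h = 372, r = 20);
translate([153, 582, 0]) cylinder(h = 372, r = 20);
translate([414, 582, 0]) cylinder(h = 372, r = 20);


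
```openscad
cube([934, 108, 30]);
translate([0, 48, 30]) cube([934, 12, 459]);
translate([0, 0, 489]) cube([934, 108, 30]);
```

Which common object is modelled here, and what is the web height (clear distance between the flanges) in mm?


An I-beam. The web height is 459 mm.

Two wide flanges with a thin centred web — an I-beam. Overall 519 mm minus two 30 mm flanges gives a web of 519 − 2·30 = 459 mm.


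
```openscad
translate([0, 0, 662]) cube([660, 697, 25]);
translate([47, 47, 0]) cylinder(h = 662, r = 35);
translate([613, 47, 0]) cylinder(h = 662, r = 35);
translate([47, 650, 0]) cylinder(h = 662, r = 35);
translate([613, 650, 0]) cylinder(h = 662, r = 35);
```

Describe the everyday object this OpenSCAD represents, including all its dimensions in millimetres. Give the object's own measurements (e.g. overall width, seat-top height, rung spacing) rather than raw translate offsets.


A rectangular dining table. The top is 660×697×25 mm with its upper surface at z = 687 mm. It stands on four round legs of 70 mm diameter, each leg's bounding box inset 12 mm from the nearest pair of top edges, running from the floor to the underside of the top.


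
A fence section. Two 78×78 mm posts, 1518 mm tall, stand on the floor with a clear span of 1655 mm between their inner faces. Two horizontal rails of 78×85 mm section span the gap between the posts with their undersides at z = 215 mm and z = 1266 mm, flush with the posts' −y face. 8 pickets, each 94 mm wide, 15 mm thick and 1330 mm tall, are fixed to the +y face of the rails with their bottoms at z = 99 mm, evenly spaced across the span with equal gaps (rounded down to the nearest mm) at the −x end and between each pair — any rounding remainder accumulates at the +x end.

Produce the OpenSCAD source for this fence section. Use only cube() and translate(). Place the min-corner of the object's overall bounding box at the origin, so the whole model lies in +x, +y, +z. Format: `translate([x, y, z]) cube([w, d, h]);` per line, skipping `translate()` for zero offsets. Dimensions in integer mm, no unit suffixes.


cube([78, 78, 1518]);
translate([1733, 0, 0]) cube([78, 78, 1518]);
translate([78, 0, 215]) cube([1655, 78, 85]);
translate([78, 0, 1266]) cube([1655, 78, 85]);
translate([178, 78, 99]) cube([94, 15, 1330]);
translate([372, 78, 99]) cube([94, 15, 1330]);
translate([566, 78, 99]) cube([94, 15, 1330]);
translate([760, 78, 99]) cube([94, 15, 1330]);
translate([954, 78, 99]) cube([94, 15, 1330]);
translate([1148, 78, 99]) cube([94, 15, 1330]);
translate([1342, 78, 99]) cube([94, 15, 1330]);
translate([1536, 78, 99]) cube([94, 15, 1330]);


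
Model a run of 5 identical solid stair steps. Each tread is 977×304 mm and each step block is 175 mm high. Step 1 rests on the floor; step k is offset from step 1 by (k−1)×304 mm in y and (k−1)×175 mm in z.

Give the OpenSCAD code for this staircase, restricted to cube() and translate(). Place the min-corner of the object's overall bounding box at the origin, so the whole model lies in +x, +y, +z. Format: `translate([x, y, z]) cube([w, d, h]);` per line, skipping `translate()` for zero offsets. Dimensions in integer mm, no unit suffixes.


cube([977, 304, 175]);
translate([0, 304, 175]) cube([977, 304, 175]);
translate([0, 608, 350]) cube([977, 304, 175]);
translate([0, 912, 525]) cube([977, 304, 175]);
translate([0, 1216, 700]) cube([977, 304, 175]);


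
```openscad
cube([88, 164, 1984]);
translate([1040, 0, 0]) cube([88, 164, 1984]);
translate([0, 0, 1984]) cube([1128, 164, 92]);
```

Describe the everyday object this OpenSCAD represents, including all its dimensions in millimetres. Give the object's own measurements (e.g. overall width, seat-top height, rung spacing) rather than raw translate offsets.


A door frame. The clear opening is 952 mm wide and 1984 mm high. Two 88 mm wide jambs, 164 mm deep, stand either side of the opening from the floor to the top of the opening. A 92 mm thick head sits across the top of both jambs, spanning the full outside width of the frame.


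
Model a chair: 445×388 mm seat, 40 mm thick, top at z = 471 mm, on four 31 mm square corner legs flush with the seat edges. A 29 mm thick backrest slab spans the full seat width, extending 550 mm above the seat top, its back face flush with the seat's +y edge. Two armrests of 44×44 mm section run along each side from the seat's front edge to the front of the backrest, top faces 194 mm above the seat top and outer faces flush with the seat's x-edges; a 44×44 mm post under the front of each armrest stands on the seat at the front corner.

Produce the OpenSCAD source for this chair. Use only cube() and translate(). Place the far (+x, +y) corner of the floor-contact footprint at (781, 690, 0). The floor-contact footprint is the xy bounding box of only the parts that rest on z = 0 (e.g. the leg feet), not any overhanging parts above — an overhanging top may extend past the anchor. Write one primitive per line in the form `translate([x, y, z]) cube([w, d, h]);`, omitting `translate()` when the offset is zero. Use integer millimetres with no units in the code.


translate([336, 302, 431]) cube([445, 388, 40]);
translate([336, 302, 0]) cube([31, 31, 431]);
translate([750, 302, 0]) cube([31, 31, 431]);
translate([336, 659, 0]) cube([31, 31, 431]);
translate([750, 659, 0]) cube([31, 31, 431]);
translate([336, 661, 471]) cube([445, 29, 550]);
translate([336, 302, 621]) cube([44, 359, 44]);
translate([737, 302, 621]) cube([44, 359, 44]);
translate([336, 302, 471]) cube([44, 44, 150]);
translate([737, 302, 471]) cube([44, 44, 150]);


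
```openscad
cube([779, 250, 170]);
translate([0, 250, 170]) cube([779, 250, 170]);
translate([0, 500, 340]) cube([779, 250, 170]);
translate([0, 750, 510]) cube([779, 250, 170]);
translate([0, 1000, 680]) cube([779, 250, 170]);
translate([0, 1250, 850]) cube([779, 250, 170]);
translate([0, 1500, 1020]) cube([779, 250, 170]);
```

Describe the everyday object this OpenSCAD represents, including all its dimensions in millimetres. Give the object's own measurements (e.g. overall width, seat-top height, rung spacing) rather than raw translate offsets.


A straight staircase of 7 solid steps. Each step is 779 mm wide (x), 250 mm deep (y, the going) and 170 mm tall (the rise). The first step rests on the floor; each subsequent step sits one going further in +y and one rise higher in +z, directly behind and above the previous step with no overlap.


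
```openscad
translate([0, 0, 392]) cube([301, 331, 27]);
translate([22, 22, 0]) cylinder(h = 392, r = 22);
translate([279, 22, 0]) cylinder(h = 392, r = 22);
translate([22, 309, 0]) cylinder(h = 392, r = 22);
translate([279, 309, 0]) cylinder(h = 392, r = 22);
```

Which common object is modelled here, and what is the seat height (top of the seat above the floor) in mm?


A stool. The seat height is 419 mm.

A 301×331×27 slab at z = 392 on four corner cylinders — a stool. The seat top is 392 + 27 = 419 mm.


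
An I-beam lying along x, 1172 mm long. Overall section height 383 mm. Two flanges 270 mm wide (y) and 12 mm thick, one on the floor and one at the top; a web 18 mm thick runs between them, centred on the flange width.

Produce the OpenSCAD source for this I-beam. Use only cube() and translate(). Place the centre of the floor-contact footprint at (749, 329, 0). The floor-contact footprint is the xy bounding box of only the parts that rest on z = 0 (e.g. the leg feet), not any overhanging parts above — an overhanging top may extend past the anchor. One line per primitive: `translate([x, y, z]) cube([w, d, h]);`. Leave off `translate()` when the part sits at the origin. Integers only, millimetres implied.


translate([163, 194, 0]) cube([1172, 270, 12]);
translate([163, 320, 12]) cube([1172, 18, 359]);
translate([163, 194, 371]) cube([1172, 270, 12]);


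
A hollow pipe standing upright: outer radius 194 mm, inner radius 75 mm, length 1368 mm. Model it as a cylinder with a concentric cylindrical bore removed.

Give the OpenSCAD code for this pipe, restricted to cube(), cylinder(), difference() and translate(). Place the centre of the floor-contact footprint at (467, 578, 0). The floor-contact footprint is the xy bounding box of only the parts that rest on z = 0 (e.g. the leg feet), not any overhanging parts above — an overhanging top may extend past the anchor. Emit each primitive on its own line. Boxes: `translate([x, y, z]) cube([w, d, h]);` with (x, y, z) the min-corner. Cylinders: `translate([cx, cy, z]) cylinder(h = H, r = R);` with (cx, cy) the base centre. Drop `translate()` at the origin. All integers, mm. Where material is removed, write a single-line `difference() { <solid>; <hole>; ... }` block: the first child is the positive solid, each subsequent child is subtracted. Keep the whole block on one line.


difference() { translate([467, 578, 0]) cylinder(h = 1368, r = 194); translate([467, 578, 0]) cylinder(h = 1368, r = 75); }


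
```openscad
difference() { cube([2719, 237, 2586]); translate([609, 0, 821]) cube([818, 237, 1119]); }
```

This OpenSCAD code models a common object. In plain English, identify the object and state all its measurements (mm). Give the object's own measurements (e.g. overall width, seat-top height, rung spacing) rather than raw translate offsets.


A wall 2719 mm long (x), 237 mm thick (y), 2586 mm tall, with a rectangular window opening cut through it. The opening is 818 mm wide and 1119 mm tall; its sill is at z = 821 mm and its near (−x) edge is 609 mm from the wall's −x end. The opening passes through the full wall thickness.


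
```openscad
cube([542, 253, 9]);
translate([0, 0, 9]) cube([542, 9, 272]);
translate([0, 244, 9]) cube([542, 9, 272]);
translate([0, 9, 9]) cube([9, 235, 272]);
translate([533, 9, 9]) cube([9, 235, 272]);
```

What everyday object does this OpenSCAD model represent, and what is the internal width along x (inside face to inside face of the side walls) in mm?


An open box. The internal width is 524 mm.

A 542×253 base slab with four walls standing on it — an open box. The base is 542 mm wide and the walls are 9 mm thick, so the internal width is 542 − 2 × 9 = 524 mm.


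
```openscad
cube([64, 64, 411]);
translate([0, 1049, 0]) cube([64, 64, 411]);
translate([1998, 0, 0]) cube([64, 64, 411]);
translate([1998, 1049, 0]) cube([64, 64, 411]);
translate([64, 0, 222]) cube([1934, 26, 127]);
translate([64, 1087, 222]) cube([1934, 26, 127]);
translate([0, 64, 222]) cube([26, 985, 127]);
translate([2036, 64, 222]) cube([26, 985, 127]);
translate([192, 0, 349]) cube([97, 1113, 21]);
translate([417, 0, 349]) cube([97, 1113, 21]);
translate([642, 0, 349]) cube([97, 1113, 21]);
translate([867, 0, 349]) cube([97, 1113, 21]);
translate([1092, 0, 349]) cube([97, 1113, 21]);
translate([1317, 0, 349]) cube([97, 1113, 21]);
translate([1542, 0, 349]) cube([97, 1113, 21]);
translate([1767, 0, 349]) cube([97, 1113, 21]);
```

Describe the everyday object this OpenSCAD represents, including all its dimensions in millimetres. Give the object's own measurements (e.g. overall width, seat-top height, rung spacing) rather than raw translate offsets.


A bed frame 2062 mm long (x) by 1113 mm wide (y). Four 64×64 mm corner posts, 411 mm tall, at the corners of the footprint. Four rails of 26 mm thickness and 127 mm height run between adjacent posts with their undersides at z = 222 mm, their outer faces flush with the outside of the frame (the two x-running rails run between the posts' inner faces; the two y-running rails run between the posts' inner faces). 8 slats, each 97 mm wide (x) and 21 mm thick, lie across the top of the two x-running rails, running the full 1113 mm width of the frame in y; along x they sit between the end posts with a 128 mm gap after the −x posts and between neighbouring slats, leaving 134 mm before the +x posts.


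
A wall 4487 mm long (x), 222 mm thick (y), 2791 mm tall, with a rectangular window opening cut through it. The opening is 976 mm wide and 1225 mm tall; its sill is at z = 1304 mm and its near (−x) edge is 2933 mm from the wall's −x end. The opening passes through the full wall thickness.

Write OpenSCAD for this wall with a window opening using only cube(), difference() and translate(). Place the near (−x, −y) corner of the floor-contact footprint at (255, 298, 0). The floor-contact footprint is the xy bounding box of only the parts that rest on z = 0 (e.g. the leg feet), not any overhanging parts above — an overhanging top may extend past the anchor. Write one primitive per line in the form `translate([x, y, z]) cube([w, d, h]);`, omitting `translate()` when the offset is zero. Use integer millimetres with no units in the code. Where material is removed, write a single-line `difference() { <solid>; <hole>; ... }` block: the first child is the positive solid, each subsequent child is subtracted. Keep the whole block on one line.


difference() { translate([255, 298, 0]) cube([4487, 222, 2791]); translate([3188, 298, 1304]) cube([976, 222, 1225]); }


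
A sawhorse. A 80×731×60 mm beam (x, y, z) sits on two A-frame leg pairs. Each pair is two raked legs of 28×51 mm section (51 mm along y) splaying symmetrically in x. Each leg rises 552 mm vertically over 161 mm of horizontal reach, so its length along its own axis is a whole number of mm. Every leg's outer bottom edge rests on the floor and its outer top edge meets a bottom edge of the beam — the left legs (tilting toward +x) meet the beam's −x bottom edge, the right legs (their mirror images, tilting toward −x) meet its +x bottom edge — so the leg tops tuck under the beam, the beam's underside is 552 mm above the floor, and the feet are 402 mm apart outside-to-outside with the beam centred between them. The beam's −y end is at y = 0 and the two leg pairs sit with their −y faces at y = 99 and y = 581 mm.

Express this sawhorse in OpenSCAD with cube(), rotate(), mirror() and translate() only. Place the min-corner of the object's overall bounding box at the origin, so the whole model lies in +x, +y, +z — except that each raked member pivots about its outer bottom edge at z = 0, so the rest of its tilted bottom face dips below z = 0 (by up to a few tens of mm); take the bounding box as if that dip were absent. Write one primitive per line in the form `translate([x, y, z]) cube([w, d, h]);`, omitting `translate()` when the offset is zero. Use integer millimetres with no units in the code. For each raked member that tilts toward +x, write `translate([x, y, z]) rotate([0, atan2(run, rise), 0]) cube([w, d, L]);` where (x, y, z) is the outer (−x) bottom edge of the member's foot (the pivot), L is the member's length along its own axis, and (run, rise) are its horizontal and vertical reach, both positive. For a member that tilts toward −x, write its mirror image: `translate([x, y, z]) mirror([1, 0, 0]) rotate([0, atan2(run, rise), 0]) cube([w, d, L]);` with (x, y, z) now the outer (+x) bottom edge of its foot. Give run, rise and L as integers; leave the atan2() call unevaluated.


// leg length = √(161² + 552²) = 575
// right-leg outer foot x = 2·161 + 80 = 402
// beam min-corner = (161, 0, 552)
translate([161, 0, 552]) cube([80, 731, 60]);
translate([0, 99, 0]) rotate([0, atan2(161, 552), 0]) cube([28, 51, 575]);
translate([402, 99, 0]) mirror([1, 0, 0]) rotate([0, atan2(161, 552), 0]) cube([28, 51, 575]);
translate([0, 581, 0]) rotate([0, atan2(161, 552), 0]) cube([28, 51, 575]);
translate([402, 581, 0]) mirror([1, 0, 0]) rotate([0, atan2(161, 552), 0]) cube([28, 51, 575]);


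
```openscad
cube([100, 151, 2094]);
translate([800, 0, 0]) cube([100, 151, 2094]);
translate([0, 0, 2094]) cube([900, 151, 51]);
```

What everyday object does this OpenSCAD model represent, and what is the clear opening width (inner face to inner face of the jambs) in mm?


A door frame. The clear opening width is 700 mm.

Two 2094 mm tall posts with a header on top — a door frame. The left jamb is 100 mm wide at x = 0; the right jamb starts at x = 800. The clear opening is 800 − 100 = 700 mm.


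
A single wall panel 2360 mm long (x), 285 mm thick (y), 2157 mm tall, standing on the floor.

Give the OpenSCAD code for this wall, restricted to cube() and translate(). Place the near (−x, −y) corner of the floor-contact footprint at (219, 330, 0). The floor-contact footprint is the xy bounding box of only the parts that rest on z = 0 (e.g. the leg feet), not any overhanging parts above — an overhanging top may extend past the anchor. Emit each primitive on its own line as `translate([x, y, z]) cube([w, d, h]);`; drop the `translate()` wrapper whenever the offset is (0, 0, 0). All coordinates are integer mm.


translate([219, 330, 0]) cube([2360, 285, 2157]);


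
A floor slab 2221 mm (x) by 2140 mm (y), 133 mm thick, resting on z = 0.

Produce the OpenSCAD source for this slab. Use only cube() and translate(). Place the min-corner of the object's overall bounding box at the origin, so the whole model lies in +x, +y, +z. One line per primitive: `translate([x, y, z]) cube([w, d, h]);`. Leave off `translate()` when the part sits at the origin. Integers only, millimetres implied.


cube([2221, 2140, 133]);


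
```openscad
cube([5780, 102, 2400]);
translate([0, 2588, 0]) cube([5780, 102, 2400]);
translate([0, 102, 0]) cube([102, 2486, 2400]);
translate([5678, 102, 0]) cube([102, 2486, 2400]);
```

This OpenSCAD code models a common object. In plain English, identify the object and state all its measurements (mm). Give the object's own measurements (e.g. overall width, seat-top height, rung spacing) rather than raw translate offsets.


The wall frame of a small rectangular building: four walls, each 2400 mm tall and 102 mm thick, enclosing a footprint 5780 mm (x) by 2690 mm (y) outside-to-outside, with no floor or roof. The front and back walls (the −y and +y sides) span the full width; the two side walls fit between them.


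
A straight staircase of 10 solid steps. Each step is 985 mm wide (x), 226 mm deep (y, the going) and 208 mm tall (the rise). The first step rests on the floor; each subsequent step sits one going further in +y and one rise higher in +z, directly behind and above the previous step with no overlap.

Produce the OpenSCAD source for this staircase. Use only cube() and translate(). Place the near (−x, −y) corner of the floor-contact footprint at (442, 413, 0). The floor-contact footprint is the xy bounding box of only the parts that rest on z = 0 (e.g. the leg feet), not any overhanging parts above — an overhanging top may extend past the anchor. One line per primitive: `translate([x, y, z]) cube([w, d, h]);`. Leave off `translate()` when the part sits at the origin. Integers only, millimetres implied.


translate([442, 413, 0]) cube([985, 226, 208]);
translate([442, 639, 208]) cube([985, 226, 208]);
translate([442, 865, 416]) cube([985, 226, 208]);
translate([442, 1091, 624]) cube([985, 226, 208]);
translate([442, 1317, 832]) cube([985, 226, 208]);
translate([442, 1543, 1040]) cube([985, 226, 208]);
translate([442, 1769, 1248]) cube([985, 226, 208]);
translate([442, 1995, 1456]) cube([985, 226, 208]);
translate([442, 2221, 1664]) cube([985, 226, 208]);
translate([442, 2447, 1872]) cube([985, 226, 208]);


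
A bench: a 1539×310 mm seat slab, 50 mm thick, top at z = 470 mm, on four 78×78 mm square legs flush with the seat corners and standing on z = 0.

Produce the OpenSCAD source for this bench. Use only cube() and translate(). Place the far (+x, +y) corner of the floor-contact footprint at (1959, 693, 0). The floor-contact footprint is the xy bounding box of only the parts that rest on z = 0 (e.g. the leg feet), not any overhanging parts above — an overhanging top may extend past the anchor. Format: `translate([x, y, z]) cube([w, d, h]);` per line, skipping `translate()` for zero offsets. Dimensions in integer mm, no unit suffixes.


translate([420, 383, 420]) cube([1539, 310, 50]);
translate([420, 383, 0]) cube([78, 78, 420]);
translate([420, 615, 0]) cube([78, 78, 420]);
translate([1881, 383, 0]) cube([78, 78, 420]);
translate([1881, 615, 0]) cube([78, 78, 420]);


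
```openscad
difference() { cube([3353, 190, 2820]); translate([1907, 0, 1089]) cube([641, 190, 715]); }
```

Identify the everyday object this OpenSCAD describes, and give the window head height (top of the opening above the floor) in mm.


A wall with a window opening. The window head height is 1804 mm.

A wall with a rectangular opening subtracted — a window. Sill at z = 1089, opening 715 mm tall, so the head is at 1089 + 715 = 1804 mm.


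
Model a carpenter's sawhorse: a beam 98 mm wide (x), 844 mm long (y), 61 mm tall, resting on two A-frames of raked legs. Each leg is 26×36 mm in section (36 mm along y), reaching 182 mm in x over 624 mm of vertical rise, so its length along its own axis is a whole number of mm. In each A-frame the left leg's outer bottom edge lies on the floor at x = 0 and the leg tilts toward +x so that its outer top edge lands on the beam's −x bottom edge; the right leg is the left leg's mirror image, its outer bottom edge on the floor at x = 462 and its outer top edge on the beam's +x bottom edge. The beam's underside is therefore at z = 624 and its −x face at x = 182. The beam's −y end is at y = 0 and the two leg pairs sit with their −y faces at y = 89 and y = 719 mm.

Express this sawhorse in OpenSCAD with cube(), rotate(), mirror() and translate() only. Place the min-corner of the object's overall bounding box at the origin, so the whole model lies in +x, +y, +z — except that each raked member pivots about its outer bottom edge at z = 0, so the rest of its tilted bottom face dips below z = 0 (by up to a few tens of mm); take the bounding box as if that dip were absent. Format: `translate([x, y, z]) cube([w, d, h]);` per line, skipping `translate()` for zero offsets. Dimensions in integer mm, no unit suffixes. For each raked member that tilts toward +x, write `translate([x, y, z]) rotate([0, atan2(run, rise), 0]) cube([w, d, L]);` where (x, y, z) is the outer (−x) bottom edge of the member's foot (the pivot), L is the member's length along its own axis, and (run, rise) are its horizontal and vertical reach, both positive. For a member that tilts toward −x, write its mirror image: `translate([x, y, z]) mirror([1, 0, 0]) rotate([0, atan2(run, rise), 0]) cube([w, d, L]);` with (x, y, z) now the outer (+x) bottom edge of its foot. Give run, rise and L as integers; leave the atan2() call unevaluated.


translate([182, 0, 624]) cube([98, 844, 61]);
translate([0, 89, 0]) rotate([0, atan2(182, 624), 0]) cube([26, 36, 650]);
translate([462, 89, 0]) mirror([1, 0, 0]) rotate([0, atan2(182, 624), 0]) cube([26, 36, 650]);
translate([0, 719, 0]) rotate([0, atan2(182, 624), 0]) cube([26, 36, 650]);
translate([462, 719, 0]) mirror([1, 0, 0]) rotate([0, atan2(182, 624), 0]) cube([26, 36, 650]);


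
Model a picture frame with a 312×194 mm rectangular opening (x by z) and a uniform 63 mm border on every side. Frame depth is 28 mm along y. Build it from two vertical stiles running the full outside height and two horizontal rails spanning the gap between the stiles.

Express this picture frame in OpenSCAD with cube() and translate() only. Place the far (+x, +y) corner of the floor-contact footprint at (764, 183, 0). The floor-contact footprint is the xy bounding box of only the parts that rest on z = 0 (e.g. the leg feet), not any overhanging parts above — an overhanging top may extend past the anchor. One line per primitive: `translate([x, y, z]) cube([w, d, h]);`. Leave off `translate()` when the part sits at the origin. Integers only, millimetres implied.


translate([326, 155, 0]) cube([63, 28, 320]);
translate([701, 155, 0]) cube([63, 28, 320]);
translate([389, 155, 0]) cube([312, 28, 63]);
translate([389, 155, 257]) cube([312, 28, 63]);


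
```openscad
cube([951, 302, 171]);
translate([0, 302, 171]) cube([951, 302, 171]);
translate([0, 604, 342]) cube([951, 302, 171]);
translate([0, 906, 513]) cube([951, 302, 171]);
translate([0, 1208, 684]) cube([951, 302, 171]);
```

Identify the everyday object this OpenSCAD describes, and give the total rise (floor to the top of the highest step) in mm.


A staircase. The total rise is 855 mm.

5 identical blocks, each offset up and back from the previous — a staircase. Each step is 171 mm tall and there are 5 of them, so the total rise is 5 × 171 = 855 mm.


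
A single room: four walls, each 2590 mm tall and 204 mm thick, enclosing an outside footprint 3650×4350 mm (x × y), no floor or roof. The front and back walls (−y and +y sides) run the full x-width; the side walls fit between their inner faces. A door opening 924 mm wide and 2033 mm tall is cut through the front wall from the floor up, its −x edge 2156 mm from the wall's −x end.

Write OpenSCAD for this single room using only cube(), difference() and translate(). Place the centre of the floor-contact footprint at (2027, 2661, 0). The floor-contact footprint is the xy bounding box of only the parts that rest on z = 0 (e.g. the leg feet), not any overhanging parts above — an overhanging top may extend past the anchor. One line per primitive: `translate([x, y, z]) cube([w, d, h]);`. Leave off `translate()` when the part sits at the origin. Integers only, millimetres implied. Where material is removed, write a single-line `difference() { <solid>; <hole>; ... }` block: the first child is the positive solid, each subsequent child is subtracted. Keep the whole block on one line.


difference() { translate([202, 486, 0]) cube([3650, 204, 2590]); translate([2358, 486, 0]) cube([924, 204, 2033]); }
translate([202, 4632, 0]) cube([3650, 204, 2590]);
translate([202, 690, 0]) cube([204, 3942, 2590]);
translate([3648, 690, 0]) cube([204, 3942, 2590]);


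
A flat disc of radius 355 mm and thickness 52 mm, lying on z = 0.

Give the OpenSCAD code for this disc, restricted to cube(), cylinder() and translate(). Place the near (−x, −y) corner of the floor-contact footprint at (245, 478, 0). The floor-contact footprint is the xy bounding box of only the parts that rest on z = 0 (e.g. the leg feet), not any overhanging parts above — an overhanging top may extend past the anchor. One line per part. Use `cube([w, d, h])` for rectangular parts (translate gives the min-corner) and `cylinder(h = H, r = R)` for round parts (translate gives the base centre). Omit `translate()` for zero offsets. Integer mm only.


translate([600, 833, 0]) cylinder(h = 52, r = 355);


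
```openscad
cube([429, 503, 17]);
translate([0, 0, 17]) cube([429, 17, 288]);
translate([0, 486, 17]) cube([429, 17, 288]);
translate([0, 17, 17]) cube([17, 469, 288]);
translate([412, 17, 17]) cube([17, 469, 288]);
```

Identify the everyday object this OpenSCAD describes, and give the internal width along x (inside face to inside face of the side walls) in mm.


An open box. The internal width is 395 mm.

A 429×503 base slab with four walls standing on it — an open box. The base is 429 mm wide and the walls are 17 mm thick, so the internal width is 429 − 2 × 17 = 395 mm.


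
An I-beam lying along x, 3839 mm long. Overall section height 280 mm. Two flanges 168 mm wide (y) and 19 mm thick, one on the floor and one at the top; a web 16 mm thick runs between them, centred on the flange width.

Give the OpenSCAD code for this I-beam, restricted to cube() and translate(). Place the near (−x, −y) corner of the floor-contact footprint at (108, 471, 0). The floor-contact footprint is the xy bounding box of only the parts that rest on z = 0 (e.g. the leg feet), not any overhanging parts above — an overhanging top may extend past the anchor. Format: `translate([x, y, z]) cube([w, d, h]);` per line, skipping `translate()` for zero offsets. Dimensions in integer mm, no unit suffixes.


translate([108, 471, 0]) cube([3839, 168, 19]);
translate([108, 547, 19]) cube([3839, 16, 242]);
translate([108, 471, 261]) cube([3839, 168, 19]);


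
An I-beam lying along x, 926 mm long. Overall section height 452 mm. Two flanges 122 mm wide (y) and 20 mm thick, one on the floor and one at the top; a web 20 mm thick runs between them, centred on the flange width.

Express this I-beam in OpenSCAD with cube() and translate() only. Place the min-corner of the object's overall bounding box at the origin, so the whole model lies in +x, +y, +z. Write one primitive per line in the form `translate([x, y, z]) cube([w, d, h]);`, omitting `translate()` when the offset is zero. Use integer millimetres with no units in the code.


cube([926, 122, 20]);
translate([0, 51, 20]) cube([926, 20, 412]);
translate([0, 0, 432]) cube([926, 122, 20]);


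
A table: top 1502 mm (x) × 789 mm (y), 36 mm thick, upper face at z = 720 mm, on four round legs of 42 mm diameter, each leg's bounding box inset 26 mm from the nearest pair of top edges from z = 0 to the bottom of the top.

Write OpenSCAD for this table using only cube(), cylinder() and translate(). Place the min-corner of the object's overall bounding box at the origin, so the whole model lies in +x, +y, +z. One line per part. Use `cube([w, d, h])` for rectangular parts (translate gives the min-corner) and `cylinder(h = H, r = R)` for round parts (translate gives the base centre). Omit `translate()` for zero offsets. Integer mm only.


translate([0, 0, 684]) cube([1502, 789, 36]);
translate([47, 47, 0]) cylinder(h = 684, r = 21);
translate([1455, 47, 0]) cylinder(h = 684, r = 21);
translate([47, 742, 0]) cylinder(h = 684, r = 21);
translate([1455, 742, 0]) cylinder(h = 684, r = 21);


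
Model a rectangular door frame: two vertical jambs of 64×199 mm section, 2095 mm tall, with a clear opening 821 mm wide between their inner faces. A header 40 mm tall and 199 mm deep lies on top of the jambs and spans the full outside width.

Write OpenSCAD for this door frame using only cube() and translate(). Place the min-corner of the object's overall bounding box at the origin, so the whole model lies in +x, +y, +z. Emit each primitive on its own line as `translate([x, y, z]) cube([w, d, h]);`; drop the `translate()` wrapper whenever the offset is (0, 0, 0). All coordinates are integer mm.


cube([64, 199, 2095]);
translate([885, 0, 0]) cube([64, 199, 2095]);
translate([0, 0, 2095]) cube([949, 199, 40]);


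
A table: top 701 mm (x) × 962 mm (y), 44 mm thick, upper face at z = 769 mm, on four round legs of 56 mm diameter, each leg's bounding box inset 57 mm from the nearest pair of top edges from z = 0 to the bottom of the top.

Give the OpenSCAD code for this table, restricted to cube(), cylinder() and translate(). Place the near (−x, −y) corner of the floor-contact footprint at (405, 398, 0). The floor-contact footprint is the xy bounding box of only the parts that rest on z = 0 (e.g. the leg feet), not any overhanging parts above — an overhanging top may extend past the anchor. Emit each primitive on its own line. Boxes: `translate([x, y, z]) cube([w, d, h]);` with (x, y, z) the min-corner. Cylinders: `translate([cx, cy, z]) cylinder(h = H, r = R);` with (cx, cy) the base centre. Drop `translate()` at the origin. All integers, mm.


// leg_h = 769 - 44 = 725
translate([348, 341, 725]) cube([701, 962, 44]);
translate([433, 426, 0]) cylinder(h = 725, r = 28);
translate([964, 426, 0]) cylinder(h = 725, r = 28);
translate([433, 1218, 0]) cylinder(h = 725, r = 28);
translate([964, 1218, 0]) cylinder(h = 725, r = 28);


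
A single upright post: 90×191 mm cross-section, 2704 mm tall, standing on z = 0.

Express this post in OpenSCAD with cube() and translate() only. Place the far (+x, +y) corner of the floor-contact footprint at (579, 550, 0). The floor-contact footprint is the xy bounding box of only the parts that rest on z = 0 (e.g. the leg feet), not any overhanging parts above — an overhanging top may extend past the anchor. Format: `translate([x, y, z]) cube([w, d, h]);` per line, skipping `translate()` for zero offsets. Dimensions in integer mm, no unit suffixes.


translate([489, 359, 0]) cube([90, 191, 2704]);


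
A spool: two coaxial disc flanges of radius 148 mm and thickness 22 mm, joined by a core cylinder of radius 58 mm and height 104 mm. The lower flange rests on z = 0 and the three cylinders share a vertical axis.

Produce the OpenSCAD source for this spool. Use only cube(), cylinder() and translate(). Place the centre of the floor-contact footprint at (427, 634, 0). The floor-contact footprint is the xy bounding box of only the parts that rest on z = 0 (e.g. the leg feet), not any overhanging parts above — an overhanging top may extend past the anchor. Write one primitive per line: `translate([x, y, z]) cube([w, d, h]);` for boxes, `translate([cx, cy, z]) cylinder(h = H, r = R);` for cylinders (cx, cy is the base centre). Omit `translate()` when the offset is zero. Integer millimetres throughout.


translate([427, 634, 0]) cylinder(h = 22, r = 148);
translate([427, 634, 22]) cylinder(h = 104, r = 58);
translate([427, 634, 126]) cylinder(h = 22, r = 148);


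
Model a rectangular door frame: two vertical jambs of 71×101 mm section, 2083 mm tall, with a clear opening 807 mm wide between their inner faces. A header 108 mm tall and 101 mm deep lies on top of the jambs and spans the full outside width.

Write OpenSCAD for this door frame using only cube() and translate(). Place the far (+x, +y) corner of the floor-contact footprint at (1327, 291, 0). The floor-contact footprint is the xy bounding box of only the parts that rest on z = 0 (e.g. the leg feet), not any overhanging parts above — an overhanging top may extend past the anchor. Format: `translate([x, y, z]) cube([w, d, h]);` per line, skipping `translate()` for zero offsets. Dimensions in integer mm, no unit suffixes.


translate([378, 190, 0]) cube([71, 101, 2083]);
translate([1256, 190, 0]) cube([71, 101, 2083]);
translate([378, 190, 2083]) cube([949, 101, 108]);


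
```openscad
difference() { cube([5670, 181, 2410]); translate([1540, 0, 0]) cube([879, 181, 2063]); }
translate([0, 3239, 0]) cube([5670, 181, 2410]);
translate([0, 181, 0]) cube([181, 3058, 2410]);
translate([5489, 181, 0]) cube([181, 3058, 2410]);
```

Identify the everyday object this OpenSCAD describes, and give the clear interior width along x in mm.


A single room. The interior width is 5308 mm.

Four walls enclosing a rectangle with a door in the front wall — a room. Outside width 5670 minus two 181 mm walls gives 5308 mm.


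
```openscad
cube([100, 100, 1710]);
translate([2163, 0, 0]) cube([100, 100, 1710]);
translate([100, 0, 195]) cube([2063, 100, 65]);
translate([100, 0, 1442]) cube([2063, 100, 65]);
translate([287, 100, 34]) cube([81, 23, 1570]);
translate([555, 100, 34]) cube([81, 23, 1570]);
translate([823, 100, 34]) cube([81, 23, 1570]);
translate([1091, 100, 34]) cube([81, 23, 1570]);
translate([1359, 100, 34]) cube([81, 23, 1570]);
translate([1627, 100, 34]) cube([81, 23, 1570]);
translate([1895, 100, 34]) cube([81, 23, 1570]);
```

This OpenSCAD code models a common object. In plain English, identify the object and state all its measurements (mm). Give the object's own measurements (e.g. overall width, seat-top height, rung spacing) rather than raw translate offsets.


A fence section. Two 100×100 mm posts, 1710 mm tall, stand on the floor with a clear span of 2063 mm between their inner faces. Two horizontal rails of 100×65 mm section span the gap between the posts with their undersides at z = 195 mm and z = 1442 mm, flush with the posts' −y face. 7 pickets, each 81 mm wide, 23 mm thick and 1570 mm tall, are fixed to the +y face of the rails with their bottoms at z = 34 mm, spaced across the span with a 187 mm gap after the −x post and between neighbouring pickets and before the +x post.


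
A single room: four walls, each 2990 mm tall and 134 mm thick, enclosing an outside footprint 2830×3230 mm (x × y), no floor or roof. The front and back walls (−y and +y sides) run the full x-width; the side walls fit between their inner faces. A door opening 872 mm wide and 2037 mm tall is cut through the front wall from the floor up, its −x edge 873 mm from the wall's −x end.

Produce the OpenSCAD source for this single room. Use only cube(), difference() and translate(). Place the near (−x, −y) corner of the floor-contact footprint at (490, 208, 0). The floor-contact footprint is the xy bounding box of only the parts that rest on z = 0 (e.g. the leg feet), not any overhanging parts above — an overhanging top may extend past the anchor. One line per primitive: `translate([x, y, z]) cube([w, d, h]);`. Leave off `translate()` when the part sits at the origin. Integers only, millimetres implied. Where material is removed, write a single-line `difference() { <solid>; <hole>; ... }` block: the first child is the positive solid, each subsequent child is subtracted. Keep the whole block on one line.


difference() { translate([490, 208, 0]) cube([2830, 134, 2990]); translate([1363, 208, 0]) cube([872, 134, 2037]); }
translate([490, 3304, 0]) cube([2830, 134, 2990]);
translate([490, 342, 0]) cube([134, 2962, 2990]);
translate([3186, 342, 0]) cube([134, 2962, 2990]);


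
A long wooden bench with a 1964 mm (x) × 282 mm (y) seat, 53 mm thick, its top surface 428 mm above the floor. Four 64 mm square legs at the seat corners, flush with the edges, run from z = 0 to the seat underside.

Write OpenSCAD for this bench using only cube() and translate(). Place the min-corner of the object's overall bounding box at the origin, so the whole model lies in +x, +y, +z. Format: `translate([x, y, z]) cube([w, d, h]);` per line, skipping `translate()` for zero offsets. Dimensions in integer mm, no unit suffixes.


translate([0, 0, 375]) cube([1964, 282, 53]);
cube([64, 64, 375]);
translate([0, 218, 0]) cube([64, 64, 375]);
translate([1900, 0, 0]) cube([64, 64, 375]);
translate([1900, 218, 0]) cube([64, 64, 375]);


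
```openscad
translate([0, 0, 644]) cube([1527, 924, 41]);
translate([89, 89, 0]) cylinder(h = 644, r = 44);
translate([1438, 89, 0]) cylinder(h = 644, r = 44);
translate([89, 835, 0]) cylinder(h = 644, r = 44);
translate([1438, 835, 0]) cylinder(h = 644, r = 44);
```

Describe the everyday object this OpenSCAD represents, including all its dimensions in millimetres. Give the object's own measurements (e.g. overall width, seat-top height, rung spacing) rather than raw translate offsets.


A table: top 1527 mm (x) × 924 mm (y), 41 mm thick, upper face at z = 685 mm, on four round legs of 88 mm diameter, each leg's bounding box inset 45 mm from the nearest pair of top edges from z = 0 to the bottom of the top.
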